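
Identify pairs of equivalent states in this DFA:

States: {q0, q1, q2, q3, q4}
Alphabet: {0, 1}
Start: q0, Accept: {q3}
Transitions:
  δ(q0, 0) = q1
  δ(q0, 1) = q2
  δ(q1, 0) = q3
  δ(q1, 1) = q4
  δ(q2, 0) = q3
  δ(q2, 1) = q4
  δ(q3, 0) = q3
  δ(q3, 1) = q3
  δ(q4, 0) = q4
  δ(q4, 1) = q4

Using the table-filling algorithm:
Round 0 – mark pairs where exactly one state is accepting: (q0,q3), (q1,q3), (q2,q3), (q3,q4)
Round 1 – newly marked: (q0,q1) [on 0: q1 vs q3, already marked]; (q0,q2) [on 0: q1 vs q3, already marked]; (q1,q4) [on 0: q3 vs q4, already marked]; (q2,q4) [on 0: q3 vs q4, already marked]
Round 2 – newly marked: (q0,q4) [on 0: q1 vs q4, already marked]
No further pairs can be marked.
(q1, q2) unmarked: δ(q1,0)=q3, δ(q2,0)=q3; δ(q1,1)=q4, δ(q2,1)=q4 → equivalent
Equivalent pairs: (q1, q2)

Final answer: Equivalent pairs: (q1, q2)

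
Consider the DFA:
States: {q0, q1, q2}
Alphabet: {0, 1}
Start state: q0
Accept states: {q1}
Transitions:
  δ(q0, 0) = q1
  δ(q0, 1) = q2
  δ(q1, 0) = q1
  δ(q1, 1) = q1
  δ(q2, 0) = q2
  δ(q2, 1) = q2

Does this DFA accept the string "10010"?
Processing string "10010":
  q0 --1--> q2
  q2 --0--> q2
  q2 --0--> q2
  q2 --1--> q2
  q2 --0--> q2
Final state: q2
Accept states: {q1}
q2 is not an accept state, so the string is rejected.

Final answer: No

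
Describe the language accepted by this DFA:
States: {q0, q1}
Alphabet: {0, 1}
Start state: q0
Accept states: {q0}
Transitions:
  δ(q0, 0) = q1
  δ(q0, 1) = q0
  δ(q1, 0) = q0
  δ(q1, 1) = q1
Analyzing the DFA structure:
Start state: q0
Accept states: {q0}
Interpreting what each state remembers (checking against the transitions):
  q0: an even number of 0s has been read so far
  q1: an odd number of 0s has been read so far
  δ(q0, 0): in q0 (an even number of 0s has been read so far), after reading 0 we have: an odd number of 0s has been read so far → q1
  δ(q0, 1): in q0 (an even number of 0s has been read so far), after reading 1 we have: an even number of 0s has been read so far → q0
  δ(q1, 0): in q1 (an odd number of 0s has been read so far), after reading 0 we have: an even number of 0s has been read so far → q0
  δ(q1, 1): in q1 (an odd number of 0s has been read so far), after reading 1 we have: an odd number of 0s has been read so far → q1
A string is accepted iff it ends in {q0}, i.e. an even number of 0s has been read so far.
Language: All binary strings with an even number of 0s

Final answer: All binary strings with an even number of 0s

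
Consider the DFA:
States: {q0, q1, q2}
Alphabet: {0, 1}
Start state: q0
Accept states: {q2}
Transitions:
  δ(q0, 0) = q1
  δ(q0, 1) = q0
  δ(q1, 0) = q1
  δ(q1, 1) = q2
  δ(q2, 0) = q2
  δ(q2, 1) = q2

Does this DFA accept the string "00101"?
Processing string "00101":
  q0 --0--> q1
  q1 --0--> q1
  q1 --1--> q2
  q2 --0--> q2
  q2 --1--> q2
Final state: q2
Accept states: {q2}
q2 is an accept state, so the string is accepted.

Final answer: Yes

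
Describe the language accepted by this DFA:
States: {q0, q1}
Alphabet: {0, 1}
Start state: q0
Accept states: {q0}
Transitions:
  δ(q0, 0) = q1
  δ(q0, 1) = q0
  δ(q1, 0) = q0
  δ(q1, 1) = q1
Analyzing the DFA structure:
Start state: q0
Accept states: {q0}
Interpreting what each state remembers (checking against the transitions):
  q0: an even number of 0s has been read so far
  q1: an odd number of 0s has been read so far
  δ(q0, 0): in q0 (an even number of 0s has been read so far), after reading 0 we have: an odd number of 0s has been read so far → q1
  δ(q0, 1): in q0 (an even number of 0s has been read so far), after reading 1 we have: an even number of 0s has been read so far → q0
  δ(q1, 0): in q1 (an odd number of 0s has been read so far), after reading 0 we have: an even number of 0s has been read so far → q0
  δ(q1, 1): in q1 (an odd number of 0s has been read so far), after reading 1 we have: an odd number of 0s has been read so far → q1
A string is accepted iff it ends in {q0}, i.e. an even number of 0s has been read so far.
Language: All binary strings with an even number of 0s

Final answer: All binary strings with an even number of 0s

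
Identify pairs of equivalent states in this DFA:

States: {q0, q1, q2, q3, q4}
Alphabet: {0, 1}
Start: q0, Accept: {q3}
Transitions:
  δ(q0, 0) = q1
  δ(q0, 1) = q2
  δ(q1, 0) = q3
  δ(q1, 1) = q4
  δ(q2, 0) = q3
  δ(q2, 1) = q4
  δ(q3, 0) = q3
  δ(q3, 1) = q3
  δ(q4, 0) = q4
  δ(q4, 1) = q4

Using the table-filling algorithm:
Round 0 – mark pairs where exactly one state is accepting: (q0,q3), (q1,q3), (q2,q3), (q3,q4)
Round 1 – newly marked: (q0,q1) [on 0: q1 vs q3, already marked]; (q0,q2) [on 0: q1 vs q3, already marked]; (q1,q4) [on 0: q3 vs q4, already marked]; (q2,q4) [on 0: q3 vs q4, already marked]
Round 2 – newly marked: (q0,q4) [on 0: q1 vs q4, already marked]
No further pairs can be marked.
(q1, q2) unmarked: δ(q1,0)=q3, δ(q2,0)=q3; δ(q1,1)=q4, δ(q2,1)=q4 → equivalent
Equivalent pairs: (q1, q2)

Final answer: Equivalent pairs: (q1, q2)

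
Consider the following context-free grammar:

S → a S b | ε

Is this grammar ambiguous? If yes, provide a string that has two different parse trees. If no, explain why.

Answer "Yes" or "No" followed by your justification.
At every step exactly one production applies: if the remaining string to generate is non-empty it starts with a and ends with b, forcing S → a S b; if it is empty, S → ε is forced. Hence each string a^n b^n has exactly one derivation (S → a S b applied n times, then S → ε) and one parse tree.

Final answer: No - the grammar is unambiguous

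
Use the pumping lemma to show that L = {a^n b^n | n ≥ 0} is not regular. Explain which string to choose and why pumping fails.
Language: L = {a^n b^n | n ≥ 0} (equal numbers of a's followed by b's)
Step 1: Assume for contradiction that L is regular, with pumping length p.
Step 2: Choose s = a^p b^p. Then s ∈ L (it has p a's followed by p b's) and |s| ≥ p.
Step 3: Consider any decomposition s = xyz with |xy| ≤ p and |y| > 0. Since |xy| ≤ p and the first p symbols of s are all a's, y = a^k for some k with 1 ≤ k ≤ p.
Step 4: Pumping up (i = 2): xy²z = a^(p+k) b^p, which has more a's than b's, so xy²z ∉ L.
This contradicts the pumping lemma, so L is not regular.

Final answer: Choose s = a^p b^p. Since |xy| ≤ p, y = a^k with k ≥ 1. Then xy²z = a^(p+k) b^p ∉ L.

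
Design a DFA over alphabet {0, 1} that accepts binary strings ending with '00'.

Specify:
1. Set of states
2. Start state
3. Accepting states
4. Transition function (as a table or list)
One valid DFA (any DFA recognizing the same language is acceptable):
States: {q0, q1, q2}
Start: q0
Accepting: {q2}
Transitions (accepting states marked with *):
State | 0 | 1 | Accepting
-------------------------
q0    | q1 | q0 |  
q1    | q2 | q0 |  
q2    | q2 | q0 | *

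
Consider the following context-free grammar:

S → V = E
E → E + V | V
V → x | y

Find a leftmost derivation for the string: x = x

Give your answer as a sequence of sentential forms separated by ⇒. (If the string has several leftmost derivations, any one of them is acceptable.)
Start with S.
Step 1: the leftmost non-terminal is S; apply S → V = E:  V = E
Step 2: the leftmost non-terminal is V; apply V → x:  x = E
Step 3: the leftmost non-terminal is E; apply E → V:  x = V
Step 4: the leftmost non-terminal is V; apply V → x:  x = x

Final answer: S ⇒ V = E ⇒ x = E ⇒ x = V ⇒ x = x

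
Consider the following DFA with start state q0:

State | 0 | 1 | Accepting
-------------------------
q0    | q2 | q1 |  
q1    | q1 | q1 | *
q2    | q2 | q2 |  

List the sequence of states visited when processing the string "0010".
q0 → q2 → q2 → q2 → q2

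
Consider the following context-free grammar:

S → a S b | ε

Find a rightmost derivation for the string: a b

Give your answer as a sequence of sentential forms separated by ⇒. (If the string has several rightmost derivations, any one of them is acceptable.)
Start with S.
Step 1: the rightmost non-terminal is S; apply S → a S b:  a S b
Step 2: the rightmost non-terminal is S; apply S → ε:  a b

Final answer: S ⇒ a S b ⇒ a b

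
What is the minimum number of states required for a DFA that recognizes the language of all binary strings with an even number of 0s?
Language: binary strings with an even number of 0s
Lower bound (Myhill–Nerode): the prefixes ε, 0 are pairwise distinguishable:
  ε vs 0: suffix ε distinguishes them (ε has zero 0s (accepted), 0 has one 0 (rejected))
So any DFA needs at least 2 states.
Upper bound: a DFA with 2 states exists (one state per class above).
Minimum states: 2

Final answer: 2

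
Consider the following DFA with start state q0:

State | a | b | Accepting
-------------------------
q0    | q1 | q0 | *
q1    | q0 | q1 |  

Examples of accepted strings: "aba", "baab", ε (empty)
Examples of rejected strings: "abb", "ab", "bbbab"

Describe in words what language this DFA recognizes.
strings over {a,b} with an even number of a's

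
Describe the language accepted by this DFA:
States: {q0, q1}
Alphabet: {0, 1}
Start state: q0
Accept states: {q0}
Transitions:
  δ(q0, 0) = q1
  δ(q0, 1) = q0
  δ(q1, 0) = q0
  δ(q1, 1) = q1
Analyzing the DFA structure:
Start state: q0
Accept states: {q0}
Interpreting what each state remembers (checking against the transitions):
  q0: an even number of 0s has been read so far
  q1: an odd number of 0s has been read so far
  δ(q0, 0): in q0 (an even number of 0s has been read so far), after reading 0 we have: an odd number of 0s has been read so far → q1
  δ(q0, 1): in q0 (an even number of 0s has been read so far), after reading 1 we have: an even number of 0s has been read so far → q0
  δ(q1, 0): in q1 (an odd number of 0s has been read so far), after reading 0 we have: an even number of 0s has been read so far → q0
  δ(q1, 1): in q1 (an odd number of 0s has been read so far), after reading 1 we have: an odd number of 0s has been read so far → q1
A string is accepted iff it ends in {q0}, i.e. an even number of 0s has been read so far.
Language: All binary strings with an even number of 0s

Final answer: All binary strings with an even number of 0s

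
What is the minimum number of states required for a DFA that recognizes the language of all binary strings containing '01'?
Language: binary strings containing '01'
Lower bound (Myhill–Nerode): the prefixes ε, 0, 01 are pairwise distinguishable:
  ε vs 01: suffix ε distinguishes them (ε is rejected, 01 is accepted)
  0 vs 01: suffix ε distinguishes them (0 is rejected, 01 is accepted)
  ε vs 0: suffix 1 distinguishes them (ε·1 = 1 is rejected, 0·1 = 01 is accepted)
So any DFA needs at least 3 states.
Upper bound: a DFA with 3 states exists (one state per class above: 'no progress', 'last symbol 0', and 'seen 01' (accepting sink)).
Minimum states: 3

Final answer: 3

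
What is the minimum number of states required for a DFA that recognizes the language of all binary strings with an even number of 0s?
Language: binary strings with an even number of 0s
Lower bound (Myhill–Nerode): the prefixes ε, 0 are pairwise distinguishable:
  ε vs 0: suffix ε distinguishes them (ε has zero 0s (accepted), 0 has one 0 (rejected))
So any DFA needs at least 2 states.
Upper bound: a DFA with 2 states exists (one state per class above).
Minimum states: 2

Final answer: 2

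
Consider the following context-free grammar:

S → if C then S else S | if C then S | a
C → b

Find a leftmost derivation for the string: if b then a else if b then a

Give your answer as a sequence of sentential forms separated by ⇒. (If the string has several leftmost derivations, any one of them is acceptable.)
Start with S.
Step 1: the leftmost non-terminal is S; apply S → if C then S else S:  if C then S else S
Step 2: the leftmost non-terminal is C; apply C → b:  if b then S else S
Step 3: the leftmost non-terminal is S; apply S → a:  if b then a else S
Step 4: the leftmost non-terminal is S; apply S → if C then S:  if b then a else if C then S
Step 5: the leftmost non-terminal is C; apply C → b:  if b then a else if b then S
Step 6: the leftmost non-terminal is S; apply S → a:  if b then a else if b then a

Final answer: S ⇒ if C then S else S ⇒ if b then S else S ⇒ if b then a else S ⇒ if b then a else if C then S ⇒ if b then a else if b then S ⇒ if b then a else if b then a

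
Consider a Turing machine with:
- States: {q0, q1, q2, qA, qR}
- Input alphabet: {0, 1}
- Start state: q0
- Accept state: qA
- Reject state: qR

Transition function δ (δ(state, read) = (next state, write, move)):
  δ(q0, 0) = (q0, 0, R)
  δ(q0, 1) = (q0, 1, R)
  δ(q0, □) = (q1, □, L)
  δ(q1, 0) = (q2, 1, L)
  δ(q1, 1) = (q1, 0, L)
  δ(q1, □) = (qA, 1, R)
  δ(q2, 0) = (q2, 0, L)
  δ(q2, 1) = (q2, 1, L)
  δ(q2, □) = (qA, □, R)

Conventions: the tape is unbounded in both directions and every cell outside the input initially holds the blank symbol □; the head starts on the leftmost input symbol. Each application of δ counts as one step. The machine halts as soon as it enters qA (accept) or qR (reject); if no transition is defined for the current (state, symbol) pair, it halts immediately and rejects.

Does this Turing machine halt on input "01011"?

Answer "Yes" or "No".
Step 0: [q0]01011 (head at position 0)
Step 1: δ(q0, 0) = (q0, 0, R)  ⊢  0[q0]1011 (head at position 1)
Step 2: δ(q0, 1) = (q0, 1, R)  ⊢  01[q0]011 (head at position 2)
Step 3: δ(q0, 0) = (q0, 0, R)  ⊢  010[q0]11 (head at position 3)
Step 4: δ(q0, 1) = (q0, 1, R)  ⊢  0101[q0]1 (head at position 4)
Step 5: δ(q0, 1) = (q0, 1, R)  ⊢  01011[q0]□ (head at position 5)
Step 6: δ(q0, □) = (q1, □, L)  ⊢  0101[q1]1□ (head at position 4)
Step 7: δ(q1, 1) = (q1, 0, L)  ⊢  010[q1]10□ (head at position 3)
Step 8: δ(q1, 1) = (q1, 0, L)  ⊢  01[q1]000□ (head at position 2)
Step 9: δ(q1, 0) = (q2, 1, L)  ⊢  0[q2]1100□ (head at position 1)
Step 10: δ(q2, 1) = (q2, 1, L)  ⊢  [q2]01100□ (head at position 0)
Step 11: δ(q2, 0) = (q2, 0, L)  ⊢  [q2]□01100□ (head at position -1)
Step 12: δ(q2, □) = (qA, □, R)  ⊢  □[qA]01100□ (head at position 0)
The machine is in qA, so it halts and accepts.
It halts after 12 steps.

Final answer: Yes - halts after 12 steps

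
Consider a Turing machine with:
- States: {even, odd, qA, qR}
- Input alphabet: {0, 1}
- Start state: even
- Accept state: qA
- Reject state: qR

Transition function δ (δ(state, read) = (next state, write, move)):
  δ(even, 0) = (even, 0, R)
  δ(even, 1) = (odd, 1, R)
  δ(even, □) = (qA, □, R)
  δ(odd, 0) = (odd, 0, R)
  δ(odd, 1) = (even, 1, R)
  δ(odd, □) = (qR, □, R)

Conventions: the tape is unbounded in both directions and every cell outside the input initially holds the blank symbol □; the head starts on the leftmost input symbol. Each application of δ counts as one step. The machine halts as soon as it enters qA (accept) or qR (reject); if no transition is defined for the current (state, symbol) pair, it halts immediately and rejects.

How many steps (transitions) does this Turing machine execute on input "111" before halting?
Step 0: [even]111 (head at position 0)
Step 1: δ(even, 1) = (odd, 1, R)  ⊢  1[odd]11 (head at position 1)
Step 2: δ(odd, 1) = (even, 1, R)  ⊢  11[even]1 (head at position 2)
Step 3: δ(even, 1) = (odd, 1, R)  ⊢  111[odd]□ (head at position 3)
Step 4: δ(odd, □) = (qR, □, R)  ⊢  111□[qR]□ (head at position 4)
The machine is in qR, so it halts and rejects.
Number of transitions executed: 4.

Final answer: 4 steps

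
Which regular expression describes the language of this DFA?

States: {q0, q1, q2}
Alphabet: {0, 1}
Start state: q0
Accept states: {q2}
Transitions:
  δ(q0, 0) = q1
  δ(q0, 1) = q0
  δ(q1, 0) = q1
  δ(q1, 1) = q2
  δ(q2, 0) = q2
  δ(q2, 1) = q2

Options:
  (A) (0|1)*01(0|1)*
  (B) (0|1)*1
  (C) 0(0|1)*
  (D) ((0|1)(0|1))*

Testing sample strings against the DFA:
  '110' -> rejected
  '001' -> accepted
  '111' -> rejected
  '110' -> rejected
Checking each option for a counterexample:
  (A) (0|1)*01(0|1)*: agrees with the DFA on all strings of length ≤ 4
  (B) (0|1)*1: '1' is rejected by the DFA but matches the regex → eliminated
  (C) 0(0|1)*: '0' is rejected by the DFA but matches the regex → eliminated
  (D) ((0|1)(0|1))*: ε is rejected by the DFA but matches the regex → eliminated
Only (A) (0|1)*01(0|1)* is consistent with the DFA.

Final answer: (A) (0|1)*01(0|1)*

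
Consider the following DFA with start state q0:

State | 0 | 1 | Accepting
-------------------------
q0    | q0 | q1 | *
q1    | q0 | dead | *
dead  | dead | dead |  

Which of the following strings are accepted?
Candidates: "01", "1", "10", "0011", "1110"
"01": q0 → q0 → q1; q1 is accepting → accepted
"1": q0 → q1; q1 is accepting → accepted
"10": q0 → q1 → q0; q0 is accepting → accepted
"0011": q0 → q0 → q0 → q1 → dead; dead is not accepting → rejected
"1110": q0 → q1 → dead → dead → dead; dead is not accepting → rejected

Final answer: "01", "1", "10"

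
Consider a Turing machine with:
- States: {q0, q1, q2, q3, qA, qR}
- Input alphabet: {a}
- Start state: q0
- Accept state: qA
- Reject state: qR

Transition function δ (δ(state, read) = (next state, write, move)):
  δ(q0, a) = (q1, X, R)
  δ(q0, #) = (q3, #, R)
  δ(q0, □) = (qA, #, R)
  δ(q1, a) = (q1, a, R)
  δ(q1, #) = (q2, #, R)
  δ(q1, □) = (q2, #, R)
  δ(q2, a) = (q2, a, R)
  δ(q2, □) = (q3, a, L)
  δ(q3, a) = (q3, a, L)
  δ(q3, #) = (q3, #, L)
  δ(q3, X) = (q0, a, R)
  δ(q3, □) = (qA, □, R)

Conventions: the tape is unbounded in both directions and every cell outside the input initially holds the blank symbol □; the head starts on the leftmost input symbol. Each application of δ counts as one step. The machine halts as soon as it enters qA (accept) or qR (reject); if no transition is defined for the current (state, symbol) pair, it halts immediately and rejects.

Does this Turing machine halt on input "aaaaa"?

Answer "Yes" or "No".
Trace (configuration after each step, as tape_left[state]tape_right with head position):
Step 0: [q0]aaaaa (head at position 0)
Step 1: X[q1]aaaa (head 1)
Step 2: Xa[q1]aaa (head 2)
Step 3: Xaa[q1]aa (head 3)
Step 4: Xaaa[q1]a (head 4)
Step 5: Xaaaa[q1]□ (head 5)
Step 6: Xaaaa#[q2]□ (head 6)
Step 7: Xaaaa[q3]#a (head 5)
Step 8: Xaaa[q3]a#a (head 4)
Step 9: Xaa[q3]aa#a (head 3)
Step 10: Xa[q3]aaa#a (head 2)
Step 11: X[q3]aaaa#a (head 1)
Step 12: [q3]Xaaaa#a (head 0)
Step 13: a[q0]aaaa#a (head 1)
Step 14: aX[q1]aaa#a (head 2)
Step 15: aXa[q1]aa#a (head 3)
Step 16: aXaa[q1]a#a (head 4)
Step 17: aXaaa[q1]#a (head 5)
Step 18: aXaaa#[q2]a (head 6)
Step 19: aXaaa#a[q2]□ (head 7)
Step 20: aXaaa#[q3]aa (head 6)
Step 21: aXaaa[q3]#aa (head 5)
Step 22: aXaa[q3]a#aa (head 4)
Step 23: aXa[q3]aa#aa (head 3)
Step 24: aX[q3]aaa#aa (head 2)
Step 25: a[q3]Xaaa#aa (head 1)
Step 26: aa[q0]aaa#aa (head 2)
Step 27: aaX[q1]aa#aa (head 3)
Step 28: aaXa[q1]a#aa (head 4)
Step 29: aaXaa[q1]#aa (head 5)
Step 30: aaXaa#[q2]aa (head 6)
Step 31: aaXaa#a[q2]a (head 7)
Step 32: aaXaa#aa[q2]□ (head 8)
Step 33: aaXaa#a[q3]aa (head 7)
Step 34: aaXaa#[q3]aaa (head 6)
Step 35: aaXaa[q3]#aaa (head 5)
Step 36: aaXa[q3]a#aaa (head 4)
Step 37: aaX[q3]aa#aaa (head 3)
Step 38: aa[q3]Xaa#aaa (head 2)
Step 39: aaa[q0]aa#aaa (head 3)
Step 40: aaaX[q1]a#aaa (head 4)
Step 41: aaaXa[q1]#aaa (head 5)
Step 42: aaaXa#[q2]aaa (head 6)
Step 43: aaaXa#a[q2]aa (head 7)
Step 44: aaaXa#aa[q2]a (head 8)
Step 45: aaaXa#aaa[q2]□ (head 9)
Step 46: aaaXa#aa[q3]aa (head 8)
Step 47: aaaXa#a[q3]aaa (head 7)
Step 48: aaaXa#[q3]aaaa (head 6)
Step 49: aaaXa[q3]#aaaa (head 5)
Step 50: aaaX[q3]a#aaaa (head 4)
Step 51: aaa[q3]Xa#aaaa (head 3)
Step 52: aaaa[q0]a#aaaa (head 4)
Step 53: aaaaX[q1]#aaaa (head 5)
Step 54: aaaaX#[q2]aaaa (head 6)
Step 55: aaaaX#a[q2]aaa (head 7)
Step 56: aaaaX#aa[q2]aa (head 8)
Step 57: aaaaX#aaa[q2]a (head 9)
Step 58: aaaaX#aaaa[q2]□ (head 10)
Step 59: aaaaX#aaa[q3]aa (head 9)
Step 60: aaaaX#aa[q3]aaa (head 8)
Step 61: aaaaX#a[q3]aaaa (head 7)
Step 62: aaaaX#[q3]aaaaa (head 6)
Step 63: aaaaX[q3]#aaaaa (head 5)
Step 64: aaaa[q3]X#aaaaa (head 4)
Step 65: aaaaa[q0]#aaaaa (head 5)
Step 66: aaaaa#[q3]aaaaa (head 6)
Step 67: aaaaa[q3]#aaaaa (head 5)
Step 68: aaaa[q3]a#aaaaa (head 4)
Step 69: aaa[q3]aa#aaaaa (head 3)
Step 70: aa[q3]aaa#aaaaa (head 2)
Step 71: a[q3]aaaa#aaaaa (head 1)
Step 72: [q3]aaaaa#aaaaa (head 0)
Step 73: [q3]□aaaaa#aaaaa (head -1)
Step 74: □[qA]aaaaa#aaaaa (head 0)
The machine is in qA, so it halts and accepts.
It halts after 74 steps.

Final answer: Yes - halts after 74 steps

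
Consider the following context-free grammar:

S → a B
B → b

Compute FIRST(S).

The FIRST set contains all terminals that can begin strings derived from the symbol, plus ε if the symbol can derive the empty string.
S has the single production S → a B, whose right-hand side begins with the terminal a. So FIRST(S) = {a}.

Final answer: {a}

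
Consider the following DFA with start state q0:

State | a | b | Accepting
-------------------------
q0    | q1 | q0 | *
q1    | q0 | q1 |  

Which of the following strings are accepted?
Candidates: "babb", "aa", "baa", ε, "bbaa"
"babb": q0 → q0 → q1 → q1 → q1; q1 is not accepting → rejected
"aa": q0 → q1 → q0; q0 is accepting → accepted
"baa": q0 → q0 → q1 → q0; q0 is accepting → accepted
ε: q0; q0 is accepting → accepted
"bbaa": q0 → q0 → q0 → q1 → q0; q0 is accepting → accepted

Final answer: "aa", "baa", ε, "bbaa"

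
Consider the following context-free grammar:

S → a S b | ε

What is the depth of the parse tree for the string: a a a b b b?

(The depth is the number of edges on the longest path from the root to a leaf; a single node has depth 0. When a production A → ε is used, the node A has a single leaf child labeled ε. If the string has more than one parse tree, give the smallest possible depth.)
The only parse tree applies S → a S b 3 times (once per matching a…b pair) and then S → ε.
The S nodes sit at depths 0, 1, …, 3; the innermost S (depth 3) has the single child ε at depth 4.
The terminal leaves a, b are at depths 1..3, so the longest root-to-leaf path is S → S → … → S → ε with 4 edges.
Depth = 4.

Final answer: 4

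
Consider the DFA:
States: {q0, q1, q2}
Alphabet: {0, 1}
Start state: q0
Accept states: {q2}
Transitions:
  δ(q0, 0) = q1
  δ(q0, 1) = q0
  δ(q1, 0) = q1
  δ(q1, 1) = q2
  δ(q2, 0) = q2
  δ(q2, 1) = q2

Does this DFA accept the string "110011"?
Processing string "110011":
  q0 --1--> q0
  q0 --1--> q0
  q0 --0--> q1
  q1 --0--> q1
  q1 --1--> q2
  q2 --1--> q2
Final state: q2
Accept states: {q2}
q2 is an accept state, so the string is accepted.

Final answer: Yes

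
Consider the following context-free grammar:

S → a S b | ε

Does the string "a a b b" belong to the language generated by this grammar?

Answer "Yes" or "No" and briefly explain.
A derivation exists: S ⇒ a S b ⇒ a a S b b ⇒ a a b b (using S → a S b twice, then S → ε).

Final answer: Yes - a valid derivation exists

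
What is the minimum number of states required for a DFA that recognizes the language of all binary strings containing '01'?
Language: binary strings containing '01'
Lower bound (Myhill–Nerode): the prefixes ε, 0, 01 are pairwise distinguishable:
  ε vs 01: suffix ε distinguishes them (ε is rejected, 01 is accepted)
  0 vs 01: suffix ε distinguishes them (0 is rejected, 01 is accepted)
  ε vs 0: suffix 1 distinguishes them (ε·1 = 1 is rejected, 0·1 = 01 is accepted)
So any DFA needs at least 3 states.
Upper bound: a DFA with 3 states exists (one state per class above: 'no progress', 'last symbol 0', and 'seen 01' (accepting sink)).
Minimum states: 3

Final answer: 3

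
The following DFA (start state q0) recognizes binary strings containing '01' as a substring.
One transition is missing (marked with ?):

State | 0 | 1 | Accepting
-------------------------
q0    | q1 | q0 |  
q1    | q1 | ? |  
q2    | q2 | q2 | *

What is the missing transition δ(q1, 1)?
q2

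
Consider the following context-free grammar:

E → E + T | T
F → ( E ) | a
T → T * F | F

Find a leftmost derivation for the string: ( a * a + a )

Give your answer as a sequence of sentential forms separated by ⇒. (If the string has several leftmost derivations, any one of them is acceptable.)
Start with E.
Step 1: the leftmost non-terminal is E; apply E → T:  T
Step 2: the leftmost non-terminal is T; apply T → F:  F
Step 3: the leftmost non-terminal is F; apply F → ( E ):  ( E )
Step 4: the leftmost non-terminal is E; apply E → E + T:  ( E + T )
Step 5: the leftmost non-terminal is E; apply E → T:  ( T + T )
Step 6: the leftmost non-terminal is T; apply T → T * F:  ( T * F + T )
Step 7: the leftmost non-terminal is T; apply T → F:  ( F * F + T )
Step 8: the leftmost non-terminal is F; apply F → a:  ( a * F + T )
Step 9: the leftmost non-terminal is F; apply F → a:  ( a * a + T )
Step 10: the leftmost non-terminal is T; apply T → F:  ( a * a + F )
Step 11: the leftmost non-terminal is F; apply F → a:  ( a * a + a )

Final answer: E ⇒ T ⇒ F ⇒ ( E ) ⇒ ( E + T ) ⇒ ( T + T ) ⇒ ( T * F + T ) ⇒ ( F * F + T ) ⇒ ( a * F + T ) ⇒ ( a * a + T ) ⇒ ( a * a + F ) ⇒ ( a * a + a )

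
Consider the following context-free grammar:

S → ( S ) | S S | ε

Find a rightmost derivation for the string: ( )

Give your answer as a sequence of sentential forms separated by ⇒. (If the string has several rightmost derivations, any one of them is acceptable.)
Start with S.
Step 1: the rightmost non-terminal is S; apply S → ( S ):  ( S )
Step 2: the rightmost non-terminal is S; apply S → ε:  ( )

Final answer: S ⇒ ( S ) ⇒ ( )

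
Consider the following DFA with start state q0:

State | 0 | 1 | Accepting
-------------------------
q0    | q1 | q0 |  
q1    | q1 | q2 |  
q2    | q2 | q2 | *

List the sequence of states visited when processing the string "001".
q0 → q1 → q1 → q2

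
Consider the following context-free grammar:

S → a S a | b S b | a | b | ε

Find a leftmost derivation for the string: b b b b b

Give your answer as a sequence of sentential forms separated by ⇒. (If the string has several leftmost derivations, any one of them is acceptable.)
Start with S.
Step 1: the leftmost non-terminal is S; apply S → b S b:  b S b
Step 2: the leftmost non-terminal is S; apply S → b S b:  b b S b b
Step 3: the leftmost non-terminal is S; apply S → b:  b b b b b

Final answer: S ⇒ b S b ⇒ b b S b b ⇒ b b b b b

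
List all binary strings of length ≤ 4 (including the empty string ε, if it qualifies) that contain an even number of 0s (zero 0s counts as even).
Checking every binary string of length 0 to 4:
  Length 0: accepted: ε | rejected: (none)
  Length 1: accepted: 1 | rejected: 0
  Length 2: accepted: 00, 11 | rejected: 01, 10
  Length 3: accepted: 001, 010, 100, 111 | rejected: 000, 011, 101, 110
  Length 4: accepted: 0000, 0011, 0101, 0110, 1001, 1010, 1100, 1111 | rejected: 0001, 0010, 0100, 0111, 1000, 1011, 1101, 1110
Total: 16 string(s).

Final answer: ε, 1, 00, 11, 001, 010, 100, 111, 0000, 0011, 0101, 0110, 1001, 1010, 1100, 1111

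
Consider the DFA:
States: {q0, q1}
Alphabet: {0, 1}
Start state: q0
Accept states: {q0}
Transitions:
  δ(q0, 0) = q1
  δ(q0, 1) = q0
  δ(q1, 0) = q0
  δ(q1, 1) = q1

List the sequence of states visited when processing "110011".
Starting at q0
Read '1': q0 -> q0
Read '1': q0 -> q0
Read '0': q0 -> q1
Read '0': q1 -> q0
Read '1': q0 -> q0
Read '1': q0 -> q0

Final answer: q0 -> q0 -> q0 -> q1 -> q0 -> q0 -> q0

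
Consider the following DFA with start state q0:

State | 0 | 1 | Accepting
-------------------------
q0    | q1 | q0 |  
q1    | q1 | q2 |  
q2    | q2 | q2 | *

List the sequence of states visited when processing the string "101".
q0 → q0 → q1 → q2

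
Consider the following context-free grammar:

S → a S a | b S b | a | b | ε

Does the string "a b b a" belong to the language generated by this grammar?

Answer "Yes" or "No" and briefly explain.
A derivation exists: S ⇒ a S a ⇒ a b S b a ⇒ a b b a (using S → a S a, S → b S b, then S → ε).

Final answer: Yes - a valid derivation exists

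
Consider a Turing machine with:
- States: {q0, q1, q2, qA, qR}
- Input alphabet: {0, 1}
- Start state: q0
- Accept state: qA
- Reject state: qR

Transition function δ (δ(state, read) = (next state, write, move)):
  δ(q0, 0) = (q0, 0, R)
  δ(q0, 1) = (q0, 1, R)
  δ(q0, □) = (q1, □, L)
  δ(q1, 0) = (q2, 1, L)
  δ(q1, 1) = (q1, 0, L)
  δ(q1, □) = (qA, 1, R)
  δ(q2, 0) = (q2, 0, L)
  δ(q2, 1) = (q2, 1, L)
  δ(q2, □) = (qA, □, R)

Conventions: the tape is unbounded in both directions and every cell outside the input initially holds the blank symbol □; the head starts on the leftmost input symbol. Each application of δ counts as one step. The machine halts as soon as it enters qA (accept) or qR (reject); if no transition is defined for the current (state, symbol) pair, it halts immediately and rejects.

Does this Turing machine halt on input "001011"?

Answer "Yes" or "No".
Step 0: [q0]001011 (head at position 0)
Step 1: δ(q0, 0) = (q0, 0, R)  ⊢  0[q0]01011 (head at position 1)
Step 2: δ(q0, 0) = (q0, 0, R)  ⊢  00[q0]1011 (head at position 2)
Step 3: δ(q0, 1) = (q0, 1, R)  ⊢  001[q0]011 (head at position 3)
Step 4: δ(q0, 0) = (q0, 0, R)  ⊢  0010[q0]11 (head at position 4)
Step 5: δ(q0, 1) = (q0, 1, R)  ⊢  00101[q0]1 (head at position 5)
Step 6: δ(q0, 1) = (q0, 1, R)  ⊢  001011[q0]□ (head at position 6)
Step 7: δ(q0, □) = (q1, □, L)  ⊢  00101[q1]1□ (head at position 5)
Step 8: δ(q1, 1) = (q1, 0, L)  ⊢  0010[q1]10□ (head at position 4)
Step 9: δ(q1, 1) = (q1, 0, L)  ⊢  001[q1]000□ (head at position 3)
Step 10: δ(q1, 0) = (q2, 1, L)  ⊢  00[q2]1100□ (head at position 2)
Step 11: δ(q2, 1) = (q2, 1, L)  ⊢  0[q2]01100□ (head at position 1)
Step 12: δ(q2, 0) = (q2, 0, L)  ⊢  [q2]001100□ (head at position 0)
Step 13: δ(q2, 0) = (q2, 0, L)  ⊢  [q2]□001100□ (head at position -1)
Step 14: δ(q2, □) = (qA, □, R)  ⊢  □[qA]001100□ (head at position 0)
The machine is in qA, so it halts and accepts.
It halts after 14 steps.

Final answer: Yes - halts after 14 steps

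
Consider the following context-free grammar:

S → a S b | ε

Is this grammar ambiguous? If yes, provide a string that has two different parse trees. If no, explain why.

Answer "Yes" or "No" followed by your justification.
At every step exactly one production applies: if the remaining string to generate is non-empty it starts with a and ends with b, forcing S → a S b; if it is empty, S → ε is forced. Hence each string a^n b^n has exactly one derivation (S → a S b applied n times, then S → ε) and one parse tree.

Final answer: No - the grammar is unambiguous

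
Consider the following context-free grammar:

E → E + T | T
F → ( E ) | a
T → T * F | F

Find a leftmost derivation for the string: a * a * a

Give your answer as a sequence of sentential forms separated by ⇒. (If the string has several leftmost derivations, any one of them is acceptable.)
Start with E.
Step 1: the leftmost non-terminal is E; apply E → T:  T
Step 2: the leftmost non-terminal is T; apply T → T * F:  T * F
Step 3: the leftmost non-terminal is T; apply T → T * F:  T * F * F
Step 4: the leftmost non-terminal is T; apply T → F:  F * F * F
Step 5: the leftmost non-terminal is F; apply F → a:  a * F * F
Step 6: the leftmost non-terminal is F; apply F → a:  a * a * F
Step 7: the leftmost non-terminal is F; apply F → a:  a * a * a

Final answer: E ⇒ T ⇒ T * F ⇒ T * F * F ⇒ F * F * F ⇒ a * F * F ⇒ a * a * F ⇒ a * a * a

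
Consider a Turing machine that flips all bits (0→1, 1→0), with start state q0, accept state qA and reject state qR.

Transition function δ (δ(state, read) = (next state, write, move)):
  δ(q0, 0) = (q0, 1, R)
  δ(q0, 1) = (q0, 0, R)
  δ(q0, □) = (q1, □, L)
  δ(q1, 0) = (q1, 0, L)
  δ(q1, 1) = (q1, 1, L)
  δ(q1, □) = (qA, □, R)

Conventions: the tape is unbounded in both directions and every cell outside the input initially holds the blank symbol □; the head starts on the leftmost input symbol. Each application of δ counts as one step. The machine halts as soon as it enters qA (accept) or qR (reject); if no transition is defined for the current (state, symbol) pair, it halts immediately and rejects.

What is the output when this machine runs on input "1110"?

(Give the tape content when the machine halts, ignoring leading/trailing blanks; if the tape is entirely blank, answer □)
Step 0: [q0]1110 (head at position 0)
Step 1: δ(q0, 1) = (q0, 0, R)  ⊢  0[q0]110 (head at position 1)
Step 2: δ(q0, 1) = (q0, 0, R)  ⊢  00[q0]10 (head at position 2)
Step 3: δ(q0, 1) = (q0, 0, R)  ⊢  000[q0]0 (head at position 3)
Step 4: δ(q0, 0) = (q0, 1, R)  ⊢  0001[q0]□ (head at position 4)
Step 5: δ(q0, □) = (q1, □, L)  ⊢  000[q1]1□ (head at position 3)
Step 6: δ(q1, 1) = (q1, 1, L)  ⊢  00[q1]01□ (head at position 2)
Step 7: δ(q1, 0) = (q1, 0, L)  ⊢  0[q1]001□ (head at position 1)
Step 8: δ(q1, 0) = (q1, 0, L)  ⊢  [q1]0001□ (head at position 0)
Step 9: δ(q1, 0) = (q1, 0, L)  ⊢  [q1]□0001□ (head at position -1)
Step 10: δ(q1, □) = (qA, □, R)  ⊢  □[qA]0001□ (head at position 0)
The machine is in qA, so it halts and accepts.
Tape content when halted (ignoring surrounding blanks): 0001

Final answer: Output: 0001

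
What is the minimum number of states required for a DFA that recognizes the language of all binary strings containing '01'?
Language: binary strings containing '01'
Lower bound (Myhill–Nerode): the prefixes ε, 0, 01 are pairwise distinguishable:
  ε vs 01: suffix ε distinguishes them (ε is rejected, 01 is accepted)
  0 vs 01: suffix ε distinguishes them (0 is rejected, 01 is accepted)
  ε vs 0: suffix 1 distinguishes them (ε·1 = 1 is rejected, 0·1 = 01 is accepted)
So any DFA needs at least 3 states.
Upper bound: a DFA with 3 states exists (one state per class above: 'no progress', 'last symbol 0', and 'seen 01' (accepting sink)).
Minimum states: 3

Final answer: 3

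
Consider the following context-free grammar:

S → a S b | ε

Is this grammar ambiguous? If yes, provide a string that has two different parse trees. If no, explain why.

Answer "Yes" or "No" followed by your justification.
At every step exactly one production applies: if the remaining string to generate is non-empty it starts with a and ends with b, forcing S → a S b; if it is empty, S → ε is forced. Hence each string a^n b^n has exactly one derivation (S → a S b applied n times, then S → ε) and one parse tree.

Final answer: No - the grammar is unambiguous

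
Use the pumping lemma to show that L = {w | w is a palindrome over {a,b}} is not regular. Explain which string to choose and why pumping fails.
Language: L = {w | w is a palindrome over {a,b}} (strings that read the same forwards and backwards)
Step 1: Assume for contradiction that L is regular, with pumping length p.
Step 2: Choose s = a^p b a^p. Then s ∈ L (it reads the same forwards and backwards) and |s| ≥ p.
Step 3: Consider any decomposition s = xyz with |xy| ≤ p and |y| > 0. Since |xy| ≤ p and the first p symbols of s are all a's, y = a^k for some k with 1 ≤ k ≤ p.
Step 4: Pumping up (i = 2): xy²z = a^(p+k) b a^p. Its reverse is a^p b a^(p+k) ≠ a^(p+k) b a^p (the single b is no longer in the middle), so xy²z is not a palindrome and xy²z ∉ L.
This contradicts the pumping lemma, so L is not regular.

Final answer: Choose s = a^p b a^p. Since |xy| ≤ p, y = a^k with k ≥ 1. Then xy²z = a^(p+k) b a^p is not a palindrome, so ∉ L.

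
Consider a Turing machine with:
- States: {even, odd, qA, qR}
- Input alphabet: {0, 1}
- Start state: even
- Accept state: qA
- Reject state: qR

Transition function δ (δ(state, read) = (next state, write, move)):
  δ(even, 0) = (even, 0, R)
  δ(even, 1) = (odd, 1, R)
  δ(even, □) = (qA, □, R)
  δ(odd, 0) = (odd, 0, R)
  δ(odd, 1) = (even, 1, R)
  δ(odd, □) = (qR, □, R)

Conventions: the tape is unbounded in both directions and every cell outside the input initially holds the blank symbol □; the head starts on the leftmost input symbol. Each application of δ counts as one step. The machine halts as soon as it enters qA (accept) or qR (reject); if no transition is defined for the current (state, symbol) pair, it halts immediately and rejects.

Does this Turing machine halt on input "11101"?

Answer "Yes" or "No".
Step 0: [even]11101 (head at position 0)
Step 1: δ(even, 1) = (odd, 1, R)  ⊢  1[odd]1101 (head at position 1)
Step 2: δ(odd, 1) = (even, 1, R)  ⊢  11[even]101 (head at position 2)
Step 3: δ(even, 1) = (odd, 1, R)  ⊢  111[odd]01 (head at position 3)
Step 4: δ(odd, 0) = (odd, 0, R)  ⊢  1110[odd]1 (head at position 4)
Step 5: δ(odd, 1) = (even, 1, R)  ⊢  11101[even]□ (head at position 5)
Step 6: δ(even, □) = (qA, □, R)  ⊢  11101□[qA]□ (head at position 6)
The machine is in qA, so it halts and accepts.
It halts after 6 steps.

Final answer: Yes - halts after 6 steps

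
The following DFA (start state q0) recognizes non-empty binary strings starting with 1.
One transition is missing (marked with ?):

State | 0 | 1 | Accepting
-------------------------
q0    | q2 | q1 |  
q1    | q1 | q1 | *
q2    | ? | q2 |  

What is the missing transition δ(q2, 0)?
q2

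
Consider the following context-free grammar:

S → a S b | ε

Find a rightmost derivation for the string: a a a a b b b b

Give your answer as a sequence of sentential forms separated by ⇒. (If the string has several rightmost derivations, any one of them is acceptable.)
Start with S.
Step 1: the rightmost non-terminal is S; apply S → a S b:  a S b
Step 2: the rightmost non-terminal is S; apply S → a S b:  a a S b b
Step 3: the rightmost non-terminal is S; apply S → a S b:  a a a S b b b
Step 4: the rightmost non-terminal is S; apply S → a S b:  a a a a S b b b b
Step 5: the rightmost non-terminal is S; apply S → ε:  a a a a b b b b

Final answer: S ⇒ a S b ⇒ a a S b b ⇒ a a a S b b b ⇒ a a a a S b b b b ⇒ a a a a b b b b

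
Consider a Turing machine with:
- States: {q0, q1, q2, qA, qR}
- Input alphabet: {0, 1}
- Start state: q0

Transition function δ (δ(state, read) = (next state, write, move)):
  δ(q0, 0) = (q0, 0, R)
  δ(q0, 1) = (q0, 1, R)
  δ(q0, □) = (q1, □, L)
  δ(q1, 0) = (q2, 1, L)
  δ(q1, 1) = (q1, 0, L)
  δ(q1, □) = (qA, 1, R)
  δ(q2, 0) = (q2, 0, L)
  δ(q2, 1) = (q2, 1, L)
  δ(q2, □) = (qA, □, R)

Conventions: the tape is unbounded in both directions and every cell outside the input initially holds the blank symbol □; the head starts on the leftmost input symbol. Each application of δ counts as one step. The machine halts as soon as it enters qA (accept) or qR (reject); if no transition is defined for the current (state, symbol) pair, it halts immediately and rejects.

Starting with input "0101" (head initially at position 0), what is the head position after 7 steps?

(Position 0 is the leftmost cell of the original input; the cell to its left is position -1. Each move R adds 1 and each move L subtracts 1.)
Step 0: [q0]0101 (head at position 0)
Step 1: δ(q0, 0) = (q0, 0, R)  ⊢  0[q0]101 (head at position 1)
Step 2: δ(q0, 1) = (q0, 1, R)  ⊢  01[q0]01 (head at position 2)
Step 3: δ(q0, 0) = (q0, 0, R)  ⊢  010[q0]1 (head at position 3)
Step 4: δ(q0, 1) = (q0, 1, R)  ⊢  0101[q0]□ (head at position 4)
Step 5: δ(q0, □) = (q1, □, L)  ⊢  010[q1]1□ (head at position 3)
Step 6: δ(q1, 1) = (q1, 0, L)  ⊢  01[q1]00□ (head at position 2)
Step 7: δ(q1, 0) = (q2, 1, L)  ⊢  0[q2]110□ (head at position 1)
Head position after 7 steps: 1

Final answer: Position 1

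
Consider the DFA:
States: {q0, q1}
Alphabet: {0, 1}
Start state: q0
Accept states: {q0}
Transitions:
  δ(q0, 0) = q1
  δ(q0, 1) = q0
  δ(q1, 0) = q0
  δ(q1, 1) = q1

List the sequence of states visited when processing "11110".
Starting at q0
Read '1': q0 -> q0
Read '1': q0 -> q0
Read '1': q0 -> q0
Read '1': q0 -> q0
Read '0': q0 -> q1

Final answer: q0 -> q0 -> q0 -> q0 -> q0 -> q1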